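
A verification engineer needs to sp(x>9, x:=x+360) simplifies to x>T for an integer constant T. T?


Formula: sp(P, x:=E) = exists old_x. (x = E[old_x/x]) AND P[old_x/x] (old_x is the value of x before the assignment; eliminate old_x by solving x = E[old_x/x] for old_x)
Step 1: Precondition P: x>9, i.e. old_x > 9
Step 2: Assignment gives x = old_x + 360, so old_x = x - 360
Step 3: Substitute into P: x - 360 > 9
Step 4: Simplify: x > 9+360 = 369

369


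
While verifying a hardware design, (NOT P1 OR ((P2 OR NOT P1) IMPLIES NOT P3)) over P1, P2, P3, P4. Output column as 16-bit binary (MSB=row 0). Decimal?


Formula: (NOT P1 OR ((P2 OR NOT P1) IMPLIES NOT P3)) over P1, P2, P3, P4 (16 rows)
Evaluate each row (bits = P1,P2,P3,P4, MSB first):
  row 0 [0000]: (NOT 0 OR ((0 OR NOT 0) IMPLIES NOT 0)) -> 1
  row 1 [0001]: (NOT 0 OR ((0 OR NOT 0) IMPLIES NOT 0)) -> 1
  row 2 [0010]: (NOT 0 OR ((0 OR NOT 0) IMPLIES NOT 1)) -> 1
  row 3 [0011]: (NOT 0 OR ((0 OR NOT 0) IMPLIES NOT 1)) -> 1
  row 4 [0100]: (NOT 0 OR ((1 OR NOT 0) IMPLIES NOT 0)) -> 1
  row 5 [0101]: (NOT 0 OR ((1 OR NOT 0) IMPLIES NOT 0)) -> 1
  row 6 [0110]: (NOT 0 OR ((1 OR NOT 0) IMPLIES NOT 1)) -> 1
  row 7 [0111]: (NOT 0 OR ((1 OR NOT 0) IMPLIES NOT 1)) -> 1
  row 8 [1000]: (NOT 1 OR ((0 OR NOT 1) IMPLIES NOT 0)) -> 1
  row 9 [1001]: (NOT 1 OR ((0 OR NOT 1) IMPLIES NOT 0)) -> 1
  row 10 [1010]: (NOT 1 OR ((0 OR NOT 1) IMPLIES NOT 1)) -> 1
  row 11 [1011]: (NOT 1 OR ((0 OR NOT 1) IMPLIES NOT 1)) -> 1
  row 12 [1100]: (NOT 1 OR ((1 OR NOT 1) IMPLIES NOT 0)) -> 1
  row 13 [1101]: (NOT 1 OR ((1 OR NOT 1) IMPLIES NOT 0)) -> 1
  row 14 [1110]: (NOT 1 OR ((1 OR NOT 1) IMPLIES NOT 1)) -> 0
  row 15 [1111]: (NOT 1 OR ((1 OR NOT 1) IMPLIES NOT 1)) -> 0
Full result column, 4 rows per line (P1,P2 fixed per line; P3,P4 runs 00..11 left to right):
  rows 0-3 [P1,P2=00]: 1111  = hex F
  rows 4-7 [P1,P2=01]: 1111  = hex F
  rows 8-11 [P1,P2=10]: 1111  = hex F
  rows 12-15 [P1,P2=11]: 1100  = hex C
Output column (row 0 .. row 15) = 1111111111111100
Output column grouped in 4s = 1111 1111 1111 1100 = 0xFFFC
Convert to decimal digit by digit (value = value*16 + digit):
  F -> 15
  15*16 + 15 (F) = 255
  255*16 + 15 (F) = 4095
  4095*16 + 12 (C) = 65532
Decimal = 65532

65532


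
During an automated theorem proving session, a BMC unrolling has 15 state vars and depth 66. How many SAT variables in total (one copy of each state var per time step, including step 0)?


BMC unrolls to depth k, creating one copy of each state var for steps 0..k.
Step count = 66 + 1 = 67 (steps 0 through 66)
Vars per step = 15
Total = 15 * 67 = 1005

1005


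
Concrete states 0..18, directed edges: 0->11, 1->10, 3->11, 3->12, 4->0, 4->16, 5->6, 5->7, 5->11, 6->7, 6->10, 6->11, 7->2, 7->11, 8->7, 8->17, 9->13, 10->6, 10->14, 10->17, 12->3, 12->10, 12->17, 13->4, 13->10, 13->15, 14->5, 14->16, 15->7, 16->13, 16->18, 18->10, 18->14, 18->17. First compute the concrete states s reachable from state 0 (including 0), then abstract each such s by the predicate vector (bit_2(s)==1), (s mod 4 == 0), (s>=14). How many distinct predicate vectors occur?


BFS from 0:
Concrete reachable: {0, 11}
Abstract via predicates (bit_2(s)==1), (s mod 4 == 0), (s>=14):
  (0,0,0) <- {11}
  (0,1,0) <- {0}
Distinct abstract states = 2

2


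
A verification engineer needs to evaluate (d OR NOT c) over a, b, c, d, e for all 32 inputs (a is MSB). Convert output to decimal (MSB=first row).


Formula: (d OR NOT c) over a, b, c, d, e (32 rows)
Evaluate each row (bits = a,b,c,d,e, MSB first):
  row 0 [00000]: (0 OR NOT 0) -> 1
  row 1 [00001]: (0 OR NOT 0) -> 1
  row 2 [00010]: (1 OR NOT 0) -> 1
  row 3 [00011]: (1 OR NOT 0) -> 1
  row 4 [00100]: (0 OR NOT 1) -> 0
  row 5 [00101]: (0 OR NOT 1) -> 0
  row 6 [00110]: (1 OR NOT 1) -> 1
  row 7 [00111]: (1 OR NOT 1) -> 1
  row 8 [01000]: (0 OR NOT 0) -> 1
  row 9 [01001]: (0 OR NOT 0) -> 1
  row 10 [01010]: (1 OR NOT 0) -> 1
  row 11 [01011]: (1 OR NOT 0) -> 1
  row 12 [01100]: (0 OR NOT 1) -> 0
  row 13 [01101]: (0 OR NOT 1) -> 0
  row 14 [01110]: (1 OR NOT 1) -> 1
  row 15 [01111]: (1 OR NOT 1) -> 1
  row 16 [10000]: (0 OR NOT 0) -> 1
  row 17 [10001]: (0 OR NOT 0) -> 1
  row 18 [10010]: (1 OR NOT 0) -> 1
  row 19 [10011]: (1 OR NOT 0) -> 1
  row 20 [10100]: (0 OR NOT 1) -> 0
  row 21 [10101]: (0 OR NOT 1) -> 0
  row 22 [10110]: (1 OR NOT 1) -> 1
  row 23 [10111]: (1 OR NOT 1) -> 1
  row 24 [11000]: (0 OR NOT 0) -> 1
  row 25 [11001]: (0 OR NOT 0) -> 1
  row 26 [11010]: (1 OR NOT 0) -> 1
  row 27 [11011]: (1 OR NOT 0) -> 1
  row 28 [11100]: (0 OR NOT 1) -> 0
  row 29 [11101]: (0 OR NOT 1) -> 0
  row 30 [11110]: (1 OR NOT 1) -> 1
  row 31 [11111]: (1 OR NOT 1) -> 1
Full result column, 4 rows per line (a,b,c fixed per line; d,e runs 00..11 left to right):
  rows 0-3 [a,b,c=000]: 1111  = hex F
  rows 4-7 [a,b,c=001]: 0011  = hex 3
  rows 8-11 [a,b,c=010]: 1111  = hex F
  rows 12-15 [a,b,c=011]: 0011  = hex 3
  rows 16-19 [a,b,c=100]: 1111  = hex F
  rows 20-23 [a,b,c=101]: 0011  = hex 3
  rows 24-27 [a,b,c=110]: 1111  = hex F
  rows 28-31 [a,b,c=111]: 0011  = hex 3
Output column (row 0 .. row 31) = 11110011111100111111001111110011
Output column grouped in 4s = 1111 0011 1111 0011 1111 0011 1111 0011 = 0xF3F3F3F3
Convert to decimal digit by digit (value = value*16 + digit):
  F -> 15
  15*16 + 3 = 243
  243*16 + 15 (F) = 3903
  3903*16 + 3 = 62451
  62451*16 + 15 (F) = 999231
  999231*16 + 3 = 15987699
  15987699*16 + 15 (F) = 255803199
  255803199*16 + 3 = 4092851187
Decimal = 4092851187

4092851187


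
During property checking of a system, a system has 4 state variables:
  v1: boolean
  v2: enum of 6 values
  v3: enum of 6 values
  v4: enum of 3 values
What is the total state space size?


State space = product of domain sizes of all variables.
Domain sizes:
  v1 (boolean): 2
  v2 (enum of 6 values): 6
  v3 (enum of 6 values): 6
  v4 (enum of 3 values): 3
Product = 2 * 6 * 6 * 3 = 216

216


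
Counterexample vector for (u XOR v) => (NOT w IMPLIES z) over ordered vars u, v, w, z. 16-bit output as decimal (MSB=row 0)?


F1 = (u XOR v)
F2 = (NOT w IMPLIES z)
Counterexample to F1=>F2 is where F1=1 and F2=0.
Evaluate each row (bits = u,v,w,z, MSB first):
  row 0 [0000]: F1=0 F2=0 -> F1&~F2 -> 0
  row 1 [0001]: F1=0 F2=1 -> F1&~F2 -> 0
  row 2 [0010]: F1=0 F2=1 -> F1&~F2 -> 0
  row 3 [0011]: F1=0 F2=1 -> F1&~F2 -> 0
  row 4 [0100]: F1=1 F2=0 -> F1&~F2 -> 1
  row 5 [0101]: F1=1 F2=1 -> F1&~F2 -> 0
  row 6 [0110]: F1=1 F2=1 -> F1&~F2 -> 0
  row 7 [0111]: F1=1 F2=1 -> F1&~F2 -> 0
  row 8 [1000]: F1=1 F2=0 -> F1&~F2 -> 1
  row 9 [1001]: F1=1 F2=1 -> F1&~F2 -> 0
  row 10 [1010]: F1=1 F2=1 -> F1&~F2 -> 0
  row 11 [1011]: F1=1 F2=1 -> F1&~F2 -> 0
  row 12 [1100]: F1=0 F2=0 -> F1&~F2 -> 0
  row 13 [1101]: F1=0 F2=1 -> F1&~F2 -> 0
  row 14 [1110]: F1=0 F2=1 -> F1&~F2 -> 0
  row 15 [1111]: F1=0 F2=1 -> F1&~F2 -> 0
Full result column, 4 rows per line (u,v fixed per line; w,z runs 00..11 left to right):
  rows 0-3 [u,v=00]: 0000  = hex 0
  rows 4-7 [u,v=01]: 1000  = hex 8
  rows 8-11 [u,v=10]: 1000  = hex 8
  rows 12-15 [u,v=11]: 0000  = hex 0
Counterexample vector (row 0 .. row 15) = 0000100010000000
Output column grouped in 4s = 0000 1000 1000 0000 = 0x0880
Convert to decimal digit by digit (value = value*16 + digit):
  0 -> 0
  0*16 + 8 = 8
  8*16 + 8 = 136
  136*16 + 0 = 2176
Decimal = 2176

2176


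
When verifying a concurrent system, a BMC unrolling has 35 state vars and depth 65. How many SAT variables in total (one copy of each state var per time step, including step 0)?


BMC unrolls to depth k, creating one copy of each state var for steps 0..k.
Step count = 65 + 1 = 66 (steps 0 through 65)
Vars per step = 35
Total = 35 * 66 = 2310

2310


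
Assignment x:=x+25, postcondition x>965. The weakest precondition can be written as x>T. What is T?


Formula: wp(x:=E, P) = P[E/x] (substitute E for x in postcondition)
Step 1: Postcondition: x>965
Step 2: Substitute x+25 for x: x+25>965
Step 3: Solve for x: x > 965-25 = 940

940


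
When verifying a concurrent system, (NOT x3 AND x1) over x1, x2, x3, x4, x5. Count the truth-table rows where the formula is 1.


Formula: (NOT x3 AND x1) over 5 vars (32 rows)
Evaluate each row (x1, x2, x3, x4, x5 as bits, MSB first):
  row 0 [00000]: (NOT 0 AND 0) -> 0
  row 1 [00001]: (NOT 0 AND 0) -> 0
  row 2 [00010]: (NOT 0 AND 0) -> 0
  row 3 [00011]: (NOT 0 AND 0) -> 0
  row 4 [00100]: (NOT 1 AND 0) -> 0
  row 5 [00101]: (NOT 1 AND 0) -> 0
  row 6 [00110]: (NOT 1 AND 0) -> 0
  row 7 [00111]: (NOT 1 AND 0) -> 0
  row 8 [01000]: (NOT 0 AND 0) -> 0
  row 9 [01001]: (NOT 0 AND 0) -> 0
  row 10 [01010]: (NOT 0 AND 0) -> 0
  row 11 [01011]: (NOT 0 AND 0) -> 0
  row 12 [01100]: (NOT 1 AND 0) -> 0
  row 13 [01101]: (NOT 1 AND 0) -> 0
  row 14 [01110]: (NOT 1 AND 0) -> 0
  row 15 [01111]: (NOT 1 AND 0) -> 0
  row 16 [10000]: (NOT 0 AND 1) -> 1
  row 17 [10001]: (NOT 0 AND 1) -> 1
  row 18 [10010]: (NOT 0 AND 1) -> 1
  row 19 [10011]: (NOT 0 AND 1) -> 1
  row 20 [10100]: (NOT 1 AND 1) -> 0
  row 21 [10101]: (NOT 1 AND 1) -> 0
  row 22 [10110]: (NOT 1 AND 1) -> 0
  row 23 [10111]: (NOT 1 AND 1) -> 0
  row 24 [11000]: (NOT 0 AND 1) -> 1
  row 25 [11001]: (NOT 0 AND 1) -> 1
  row 26 [11010]: (NOT 0 AND 1) -> 1
  row 27 [11011]: (NOT 0 AND 1) -> 1
  row 28 [11100]: (NOT 1 AND 1) -> 0
  row 29 [11101]: (NOT 1 AND 1) -> 0
  row 30 [11110]: (NOT 1 AND 1) -> 0
  row 31 [11111]: (NOT 1 AND 1) -> 0
Full result column, 8 rows per line (x1,x2 fixed per line; x3,x4,x5 runs 000..111 left to right):
  rows 0-7 [x1,x2=00]: 00000000  (ones: 0)
  rows 8-15 [x1,x2=01]: 00000000  (ones: 0)
  rows 16-23 [x1,x2=10]: 11110000  (ones: 4)
  rows 24-31 [x1,x2=11]: 11110000  (ones: 4)
Count of 1-rows = 0+0+4+4 = 8

8


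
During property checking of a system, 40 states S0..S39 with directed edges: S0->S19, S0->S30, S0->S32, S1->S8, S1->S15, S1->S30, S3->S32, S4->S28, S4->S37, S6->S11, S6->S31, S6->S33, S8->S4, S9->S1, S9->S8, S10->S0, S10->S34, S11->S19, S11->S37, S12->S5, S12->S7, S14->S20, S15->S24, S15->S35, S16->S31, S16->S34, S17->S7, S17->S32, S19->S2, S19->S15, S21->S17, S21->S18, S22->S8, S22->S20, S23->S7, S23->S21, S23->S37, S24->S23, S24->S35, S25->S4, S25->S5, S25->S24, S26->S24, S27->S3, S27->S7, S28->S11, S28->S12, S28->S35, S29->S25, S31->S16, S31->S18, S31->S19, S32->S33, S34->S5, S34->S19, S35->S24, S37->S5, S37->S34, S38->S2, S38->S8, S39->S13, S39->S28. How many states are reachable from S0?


BFS from S0:
  layer 0: {S0}
  layer 1: {S19, S30, S32}
  layer 2: {S2, S15, S33}
  layer 3: {S24, S35}
  layer 4: {S23}
  layer 5: {S7, S21, S37}
  layer 6: {S5, S17, S18, S34}
Reachable set: {S0, S2, S5, S7, S15, S17, S18, S19, S21, S23, S24, S30, S32, S33, S34, S35, S37}
Count = 17

17


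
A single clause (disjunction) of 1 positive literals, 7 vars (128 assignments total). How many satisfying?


Step 1: Total=2^7=128
Step 2: Unsat when all 1 false: 2^6=64
Step 3: Sat=128-64=64

64


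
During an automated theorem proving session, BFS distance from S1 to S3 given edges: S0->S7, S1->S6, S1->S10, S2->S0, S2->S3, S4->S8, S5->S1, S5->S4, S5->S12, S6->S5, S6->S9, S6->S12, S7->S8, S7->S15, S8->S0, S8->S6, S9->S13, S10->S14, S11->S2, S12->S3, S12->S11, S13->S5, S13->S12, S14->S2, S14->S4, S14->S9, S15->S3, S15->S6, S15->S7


BFS layer-by-layer from S1:
  dist 0: {S1}
  dist 1: {S6, S10}
  dist 2: {S5, S9, S12, S14}
  dist 3: {S2, S3, S4, S11, S13}
  -> S3 reached at distance 3
Shortest path length = 3

3


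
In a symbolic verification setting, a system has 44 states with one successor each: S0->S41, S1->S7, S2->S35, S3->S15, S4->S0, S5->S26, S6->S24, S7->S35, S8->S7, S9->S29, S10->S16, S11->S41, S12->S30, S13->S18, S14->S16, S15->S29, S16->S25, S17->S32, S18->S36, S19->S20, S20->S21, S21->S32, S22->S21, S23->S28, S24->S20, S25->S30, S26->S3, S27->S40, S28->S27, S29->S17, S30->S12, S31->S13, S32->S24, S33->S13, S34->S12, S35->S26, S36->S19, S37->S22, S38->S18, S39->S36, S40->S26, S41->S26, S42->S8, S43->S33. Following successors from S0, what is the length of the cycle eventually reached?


Trace from S0 until a state repeats:
  S0 -> S41 -> S26 -> S3 -> S15 -> S29 -> S17 -> S32 -> S24 -> S20 -> S21 -> S32
S32 first seen at step 7, revisited at step 11.
Cycle length = 11 - 7 = 4

4


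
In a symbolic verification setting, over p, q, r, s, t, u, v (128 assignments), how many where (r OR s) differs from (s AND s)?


F1 = (r OR s)
F2 = (s AND s)
Evaluate both on each of 128 rows (bits = p,q,r,s,t,u,v):
  row 0 [0000000]: F1=0 F2=0 -> 0
  row 1 [0000001]: F1=0 F2=0 -> 0
  row 2 [0000010]: F1=0 F2=0 -> 0
  row 3 [0000011]: F1=0 F2=0 -> 0
  row 4 [0000100]: F1=0 F2=0 -> 0
  (every remaining row is evaluated the same way; all 128 results are listed next)
Full result column, 8 rows per line (p,q,r,s fixed per line; t,u,v runs 000..111 left to right):
  rows 0-7 [p,q,r,s=0000]: 00000000  (ones: 0)
  rows 8-15 [p,q,r,s=0001]: 00000000  (ones: 0)
  rows 16-23 [p,q,r,s=0010]: 11111111  (ones: 8)
  rows 24-31 [p,q,r,s=0011]: 00000000  (ones: 0)
  rows 32-39 [p,q,r,s=0100]: 00000000  (ones: 0)
  rows 40-47 [p,q,r,s=0101]: 00000000  (ones: 0)
  rows 48-55 [p,q,r,s=0110]: 11111111  (ones: 8)
  rows 56-63 [p,q,r,s=0111]: 00000000  (ones: 0)
  rows 64-71 [p,q,r,s=1000]: 00000000  (ones: 0)
  rows 72-79 [p,q,r,s=1001]: 00000000  (ones: 0)
  rows 80-87 [p,q,r,s=1010]: 11111111  (ones: 8)
  rows 88-95 [p,q,r,s=1011]: 00000000  (ones: 0)
  rows 96-103 [p,q,r,s=1100]: 00000000  (ones: 0)
  rows 104-111 [p,q,r,s=1101]: 00000000  (ones: 0)
  rows 112-119 [p,q,r,s=1110]: 11111111  (ones: 8)
  rows 120-127 [p,q,r,s=1111]: 00000000  (ones: 0)
Disagreements = 0+0+8+0+0+0+8+0+0+0+8+0+0+0+8+0 = 32

32


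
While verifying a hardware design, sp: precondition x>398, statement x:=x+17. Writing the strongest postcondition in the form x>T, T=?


Formula: sp(P, x:=E) = exists old_x. (x = E[old_x/x]) AND P[old_x/x] (old_x is the value of x before the assignment; eliminate old_x by solving x = E[old_x/x] for old_x)
Step 1: Precondition P: x>398, i.e. old_x > 398
Step 2: Assignment gives x = old_x + 17, so old_x = x - 17
Step 3: Substitute into P: x - 17 > 398
Step 4: Simplify: x > 398+17 = 415

415


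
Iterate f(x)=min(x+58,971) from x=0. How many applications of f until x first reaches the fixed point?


Step 1: x=0, cap=971, increment=58
Step 2: x grows by 58 each step until capped at 971; fixed point is x=971
Step 3: iterations = ceil(971/58) = 17

17


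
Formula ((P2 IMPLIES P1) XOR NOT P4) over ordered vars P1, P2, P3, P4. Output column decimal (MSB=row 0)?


Formula: ((P2 IMPLIES P1) XOR NOT P4) over P1, P2, P3, P4 (16 rows)
Evaluate each row (bits = P1,P2,P3,P4, MSB first):
  row 0 [0000]: ((0 IMPLIES 0) XOR NOT 0) -> 0
  row 1 [0001]: ((0 IMPLIES 0) XOR NOT 1) -> 1
  row 2 [0010]: ((0 IMPLIES 0) XOR NOT 0) -> 0
  row 3 [0011]: ((0 IMPLIES 0) XOR NOT 1) -> 1
  row 4 [0100]: ((1 IMPLIES 0) XOR NOT 0) -> 1
  row 5 [0101]: ((1 IMPLIES 0) XOR NOT 1) -> 0
  row 6 [0110]: ((1 IMPLIES 0) XOR NOT 0) -> 1
  row 7 [0111]: ((1 IMPLIES 0) XOR NOT 1) -> 0
  row 8 [1000]: ((0 IMPLIES 1) XOR NOT 0) -> 0
  row 9 [1001]: ((0 IMPLIES 1) XOR NOT 1) -> 1
  row 10 [1010]: ((0 IMPLIES 1) XOR NOT 0) -> 0
  row 11 [1011]: ((0 IMPLIES 1) XOR NOT 1) -> 1
  row 12 [1100]: ((1 IMPLIES 1) XOR NOT 0) -> 0
  row 13 [1101]: ((1 IMPLIES 1) XOR NOT 1) -> 1
  row 14 [1110]: ((1 IMPLIES 1) XOR NOT 0) -> 0
  row 15 [1111]: ((1 IMPLIES 1) XOR NOT 1) -> 1
Full result column, 4 rows per line (P1,P2 fixed per line; P3,P4 runs 00..11 left to right):
  rows 0-3 [P1,P2=00]: 0101  = hex 5
  rows 4-7 [P1,P2=01]: 1010  = hex A
  rows 8-11 [P1,P2=10]: 0101  = hex 5
  rows 12-15 [P1,P2=11]: 0101  = hex 5
Output column (row 0 .. row 15) = 0101101001010101
Output column grouped in 4s = 0101 1010 0101 0101 = 0x5A55
Convert to decimal digit by digit (value = value*16 + digit):
  5 -> 5
  5*16 + 10 (A) = 90
  90*16 + 5 = 1445
  1445*16 + 5 = 23125
Decimal = 23125

23125


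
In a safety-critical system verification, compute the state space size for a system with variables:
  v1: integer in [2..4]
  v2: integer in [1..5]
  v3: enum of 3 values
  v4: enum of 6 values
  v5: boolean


State space = product of domain sizes of all variables.
Domain sizes:
  v1 (integer in [2..4]): 3
  v2 (integer in [1..5]): 5
  v3 (enum of 3 values): 3
  v4 (enum of 6 values): 6
  v5 (boolean): 2
Product = 3 * 5 * 3 * 6 * 2 = 540

540


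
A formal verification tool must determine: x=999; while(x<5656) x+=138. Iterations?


Step 1: x goes from 999 toward 5656 by 138; the body runs while x<5656, so iterations = ceil((bound-start)/step)
Step 2: Distance=4657
Step 3: ceil(4657/138)=34

34


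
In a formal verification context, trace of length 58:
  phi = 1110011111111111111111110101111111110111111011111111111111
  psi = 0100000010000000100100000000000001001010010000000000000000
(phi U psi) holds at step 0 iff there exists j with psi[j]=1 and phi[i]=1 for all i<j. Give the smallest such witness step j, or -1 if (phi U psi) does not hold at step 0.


(phi U psi) at 0: need smallest j with psi[j]=1 and phi[i]=1 for all i in [0,j).
Scan from step 0:
  step 0: phi=1, psi=0 -> continue
  step 1: psi=1 and phi held for [0,1) -> witness found
Witness step = 1

1


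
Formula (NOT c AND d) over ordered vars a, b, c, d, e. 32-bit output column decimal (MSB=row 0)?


Formula: (NOT c AND d) over a, b, c, d, e (32 rows)
Evaluate each row (bits = a,b,c,d,e, MSB first):
  row 0 [00000]: (NOT 0 AND 0) -> 0
  row 1 [00001]: (NOT 0 AND 0) -> 0
  row 2 [00010]: (NOT 0 AND 1) -> 1
  row 3 [00011]: (NOT 0 AND 1) -> 1
  row 4 [00100]: (NOT 1 AND 0) -> 0
  row 5 [00101]: (NOT 1 AND 0) -> 0
  row 6 [00110]: (NOT 1 AND 1) -> 0
  row 7 [00111]: (NOT 1 AND 1) -> 0
  row 8 [01000]: (NOT 0 AND 0) -> 0
  row 9 [01001]: (NOT 0 AND 0) -> 0
  row 10 [01010]: (NOT 0 AND 1) -> 1
  row 11 [01011]: (NOT 0 AND 1) -> 1
  row 12 [01100]: (NOT 1 AND 0) -> 0
  row 13 [01101]: (NOT 1 AND 0) -> 0
  row 14 [01110]: (NOT 1 AND 1) -> 0
  row 15 [01111]: (NOT 1 AND 1) -> 0
  row 16 [10000]: (NOT 0 AND 0) -> 0
  row 17 [10001]: (NOT 0 AND 0) -> 0
  row 18 [10010]: (NOT 0 AND 1) -> 1
  row 19 [10011]: (NOT 0 AND 1) -> 1
  row 20 [10100]: (NOT 1 AND 0) -> 0
  row 21 [10101]: (NOT 1 AND 0) -> 0
  row 22 [10110]: (NOT 1 AND 1) -> 0
  row 23 [10111]: (NOT 1 AND 1) -> 0
  row 24 [11000]: (NOT 0 AND 0) -> 0
  row 25 [11001]: (NOT 0 AND 0) -> 0
  row 26 [11010]: (NOT 0 AND 1) -> 1
  row 27 [11011]: (NOT 0 AND 1) -> 1
  row 28 [11100]: (NOT 1 AND 0) -> 0
  row 29 [11101]: (NOT 1 AND 0) -> 0
  row 30 [11110]: (NOT 1 AND 1) -> 0
  row 31 [11111]: (NOT 1 AND 1) -> 0
Full result column, 4 rows per line (a,b,c fixed per line; d,e runs 00..11 left to right):
  rows 0-3 [a,b,c=000]: 0011  = hex 3
  rows 4-7 [a,b,c=001]: 0000  = hex 0
  rows 8-11 [a,b,c=010]: 0011  = hex 3
  rows 12-15 [a,b,c=011]: 0000  = hex 0
  rows 16-19 [a,b,c=100]: 0011  = hex 3
  rows 20-23 [a,b,c=101]: 0000  = hex 0
  rows 24-27 [a,b,c=110]: 0011  = hex 3
  rows 28-31 [a,b,c=111]: 0000  = hex 0
Output column (row 0 .. row 31) = 00110000001100000011000000110000
Output column grouped in 4s = 0011 0000 0011 0000 0011 0000 0011 0000 = 0x30303030
Convert to decimal digit by digit (value = value*16 + digit):
  3 -> 3
  3*16 + 0 = 48
  48*16 + 3 = 771
  771*16 + 0 = 12336
  12336*16 + 3 = 197379
  197379*16 + 0 = 3158064
  3158064*16 + 3 = 50529027
  50529027*16 + 0 = 808464432
Decimal = 808464432

808464432


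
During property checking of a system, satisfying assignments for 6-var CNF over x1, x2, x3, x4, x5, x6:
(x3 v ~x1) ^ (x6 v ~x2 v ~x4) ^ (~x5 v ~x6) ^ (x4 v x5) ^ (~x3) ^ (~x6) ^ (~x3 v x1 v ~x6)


CNF with 7 clauses over 6 vars (64 assignments).
An assignment satisfies CNF iff every clause has >=1 true literal.
Check each row (bits = x1,x2,x3,x4,x5,x6; clause T/F shown):
  row 0 [000000]: clauses=TTTFTTT -> 0
  row 1 [000001]: clauses=TTTFTFT -> 0
  row 2 [000010]: clauses=TTTTTTT -> 1
  row 3 [000011]: clauses=TTFTTFT -> 0
  row 4 [000100]: clauses=TTTTTTT -> 1
  (every remaining row is evaluated the same way; all 64 results are listed next)
Full result column, 8 rows per line (x1,x2,x3 fixed per line; x4,x5,x6 runs 000..111 left to right):
  rows 0-7 [x1,x2,x3=000]: 00101010  (ones: 3)
  rows 8-15 [x1,x2,x3=001]: 00000000  (ones: 0)
  rows 16-23 [x1,x2,x3=010]: 00100000  (ones: 1)
  rows 24-31 [x1,x2,x3=011]: 00000000  (ones: 0)
  rows 32-39 [x1,x2,x3=100]: 00000000  (ones: 0)
  rows 40-47 [x1,x2,x3=101]: 00000000  (ones: 0)
  rows 48-55 [x1,x2,x3=110]: 00000000  (ones: 0)
  rows 56-63 [x1,x2,x3=111]: 00000000  (ones: 0)
Satisfying assignments = 3+0+1+0+0+0+0+0 = 4

4


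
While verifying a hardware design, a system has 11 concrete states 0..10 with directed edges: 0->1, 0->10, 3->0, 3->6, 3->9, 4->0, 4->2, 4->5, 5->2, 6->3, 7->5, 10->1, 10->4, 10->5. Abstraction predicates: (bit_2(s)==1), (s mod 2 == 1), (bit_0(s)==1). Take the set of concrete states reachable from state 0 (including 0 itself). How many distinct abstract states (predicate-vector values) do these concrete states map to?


BFS from 0:
Concrete reachable: {0, 1, 2, 4, 5, 10}
Abstract via predicates (bit_2(s)==1), (s mod 2 == 1), (bit_0(s)==1):
  (0,0,0) <- {0, 2, 10}
  (0,1,1) <- {1}
  (1,0,0) <- {4}
  (1,1,1) <- {5}
Distinct abstract states = 4

4


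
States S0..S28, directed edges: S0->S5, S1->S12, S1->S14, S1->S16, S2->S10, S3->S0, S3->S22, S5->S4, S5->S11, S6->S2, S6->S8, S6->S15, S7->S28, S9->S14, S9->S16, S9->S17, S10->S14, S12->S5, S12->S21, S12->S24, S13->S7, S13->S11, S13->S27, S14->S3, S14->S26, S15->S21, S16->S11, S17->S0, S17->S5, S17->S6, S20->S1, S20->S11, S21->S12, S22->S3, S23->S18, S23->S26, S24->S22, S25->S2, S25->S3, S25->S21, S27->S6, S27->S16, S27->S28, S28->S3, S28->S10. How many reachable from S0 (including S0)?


BFS from S0:
  layer 0: {S0}
  layer 1: {S5}
  layer 2: {S4, S11}
Reachable set: {S0, S4, S5, S11}
Count = 4

4


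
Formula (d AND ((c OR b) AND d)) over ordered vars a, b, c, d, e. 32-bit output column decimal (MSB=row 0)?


Formula: (d AND ((c OR b) AND d)) over a, b, c, d, e (32 rows)
Evaluate each row (bits = a,b,c,d,e, MSB first):
  row 0 [00000]: (0 AND ((0 OR 0) AND 0)) -> 0
  row 1 [00001]: (0 AND ((0 OR 0) AND 0)) -> 0
  row 2 [00010]: (1 AND ((0 OR 0) AND 1)) -> 0
  row 3 [00011]: (1 AND ((0 OR 0) AND 1)) -> 0
  row 4 [00100]: (0 AND ((1 OR 0) AND 0)) -> 0
  row 5 [00101]: (0 AND ((1 OR 0) AND 0)) -> 0
  row 6 [00110]: (1 AND ((1 OR 0) AND 1)) -> 1
  row 7 [00111]: (1 AND ((1 OR 0) AND 1)) -> 1
  row 8 [01000]: (0 AND ((0 OR 1) AND 0)) -> 0
  row 9 [01001]: (0 AND ((0 OR 1) AND 0)) -> 0
  row 10 [01010]: (1 AND ((0 OR 1) AND 1)) -> 1
  row 11 [01011]: (1 AND ((0 OR 1) AND 1)) -> 1
  row 12 [01100]: (0 AND ((1 OR 1) AND 0)) -> 0
  row 13 [01101]: (0 AND ((1 OR 1) AND 0)) -> 0
  row 14 [01110]: (1 AND ((1 OR 1) AND 1)) -> 1
  row 15 [01111]: (1 AND ((1 OR 1) AND 1)) -> 1
  row 16 [10000]: (0 AND ((0 OR 0) AND 0)) -> 0
  row 17 [10001]: (0 AND ((0 OR 0) AND 0)) -> 0
  row 18 [10010]: (1 AND ((0 OR 0) AND 1)) -> 0
  row 19 [10011]: (1 AND ((0 OR 0) AND 1)) -> 0
  row 20 [10100]: (0 AND ((1 OR 0) AND 0)) -> 0
  row 21 [10101]: (0 AND ((1 OR 0) AND 0)) -> 0
  row 22 [10110]: (1 AND ((1 OR 0) AND 1)) -> 1
  row 23 [10111]: (1 AND ((1 OR 0) AND 1)) -> 1
  row 24 [11000]: (0 AND ((0 OR 1) AND 0)) -> 0
  row 25 [11001]: (0 AND ((0 OR 1) AND 0)) -> 0
  row 26 [11010]: (1 AND ((0 OR 1) AND 1)) -> 1
  row 27 [11011]: (1 AND ((0 OR 1) AND 1)) -> 1
  row 28 [11100]: (0 AND ((1 OR 1) AND 0)) -> 0
  row 29 [11101]: (0 AND ((1 OR 1) AND 0)) -> 0
  row 30 [11110]: (1 AND ((1 OR 1) AND 1)) -> 1
  row 31 [11111]: (1 AND ((1 OR 1) AND 1)) -> 1
Full result column, 4 rows per line (a,b,c fixed per line; d,e runs 00..11 left to right):
  rows 0-3 [a,b,c=000]: 0000  = hex 0
  rows 4-7 [a,b,c=001]: 0011  = hex 3
  rows 8-11 [a,b,c=010]: 0011  = hex 3
  rows 12-15 [a,b,c=011]: 0011  = hex 3
  rows 16-19 [a,b,c=100]: 0000  = hex 0
  rows 20-23 [a,b,c=101]: 0011  = hex 3
  rows 24-27 [a,b,c=110]: 0011  = hex 3
  rows 28-31 [a,b,c=111]: 0011  = hex 3
Output column (row 0 .. row 31) = 00000011001100110000001100110011
Output column grouped in 4s = 0000 0011 0011 0011 0000 0011 0011 0011 = 0x03330333
Convert to decimal digit by digit (value = value*16 + digit):
  0 -> 0
  0*16 + 3 = 3
  3*16 + 3 = 51
  51*16 + 3 = 819
  819*16 + 0 = 13104
  13104*16 + 3 = 209667
  209667*16 + 3 = 3354675
  3354675*16 + 3 = 53674803
Decimal = 53674803

53674803


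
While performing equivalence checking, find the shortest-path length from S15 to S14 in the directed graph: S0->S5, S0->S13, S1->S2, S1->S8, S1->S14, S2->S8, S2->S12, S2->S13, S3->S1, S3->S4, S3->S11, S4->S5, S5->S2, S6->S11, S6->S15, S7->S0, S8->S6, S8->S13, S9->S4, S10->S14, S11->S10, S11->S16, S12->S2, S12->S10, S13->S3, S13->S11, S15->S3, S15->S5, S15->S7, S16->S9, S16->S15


BFS layer-by-layer from S15:
  dist 0: {S15}
  dist 1: {S3, S5, S7}
  dist 2: {S0, S1, S2, S4, S11}
  dist 3: {S8, S10, S12, S13, S14, S16}
  -> S14 reached at distance 3
Shortest path length = 3

3


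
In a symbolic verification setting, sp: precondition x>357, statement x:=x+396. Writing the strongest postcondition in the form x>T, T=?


Formula: sp(P, x:=E) = exists old_x. (x = E[old_x/x]) AND P[old_x/x] (old_x is the value of x before the assignment; eliminate old_x by solving x = E[old_x/x] for old_x)
Step 1: Precondition P: x>357, i.e. old_x > 357
Step 2: Assignment gives x = old_x + 396, so old_x = x - 396
Step 3: Substitute into P: x - 396 > 357
Step 4: Simplify: x > 357+396 = 753

753


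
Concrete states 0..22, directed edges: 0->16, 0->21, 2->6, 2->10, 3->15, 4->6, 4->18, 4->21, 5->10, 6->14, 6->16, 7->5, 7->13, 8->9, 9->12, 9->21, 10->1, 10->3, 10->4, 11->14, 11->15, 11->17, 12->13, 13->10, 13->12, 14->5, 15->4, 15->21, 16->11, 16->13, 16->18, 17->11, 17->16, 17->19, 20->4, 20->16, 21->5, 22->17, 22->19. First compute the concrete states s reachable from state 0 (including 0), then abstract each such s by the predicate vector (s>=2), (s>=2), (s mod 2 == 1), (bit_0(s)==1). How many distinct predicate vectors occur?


BFS from 0:
Concrete reachable: {0, 1, 3, 4, 5, 6, 10, 11, 12, 13, 14, 15, 16, 17, 18, 19, 21}
Abstract via predicates (s>=2), (s>=2), (s mod 2 == 1), (bit_0(s)==1):
  (0,0,0,0) <- {0}
  (0,0,1,1) <- {1}
  (1,1,0,0) <- {4, 6, 10, 12, 14, 16, 18}
  (1,1,1,1) <- {3, 5, 11, 13, 15, 17, 19, 21}
Distinct abstract states = 4

4


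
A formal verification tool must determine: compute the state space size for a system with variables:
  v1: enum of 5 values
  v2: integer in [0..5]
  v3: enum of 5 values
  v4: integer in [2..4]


State space = product of domain sizes of all variables.
Domain sizes:
  v1 (enum of 5 values): 5
  v2 (integer in [0..5]): 6
  v3 (enum of 5 values): 5
  v4 (integer in [2..4]): 3
Product = 5 * 6 * 5 * 3 = 450

450


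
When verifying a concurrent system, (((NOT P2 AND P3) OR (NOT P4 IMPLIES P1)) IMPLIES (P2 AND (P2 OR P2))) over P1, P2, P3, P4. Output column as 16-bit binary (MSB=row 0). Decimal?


Formula: (((NOT P2 AND P3) OR (NOT P4 IMPLIES P1)) IMPLIES (P2 AND (P2 OR P2))) over P1, P2, P3, P4 (16 rows)
Evaluate each row (bits = P1,P2,P3,P4, MSB first):
  row 0 [0000]: (((NOT 0 AND 0) OR (NOT 0 IMPLIES 0)) IMPLIES (0 AND (0 OR 0))) -> 1
  row 1 [0001]: (((NOT 0 AND 0) OR (NOT 1 IMPLIES 0)) IMPLIES (0 AND (0 OR 0))) -> 0
  row 2 [0010]: (((NOT 0 AND 1) OR (NOT 0 IMPLIES 0)) IMPLIES (0 AND (0 OR 0))) -> 0
  row 3 [0011]: (((NOT 0 AND 1) OR (NOT 1 IMPLIES 0)) IMPLIES (0 AND (0 OR 0))) -> 0
  row 4 [0100]: (((NOT 1 AND 0) OR (NOT 0 IMPLIES 0)) IMPLIES (1 AND (1 OR 1))) -> 1
  row 5 [0101]: (((NOT 1 AND 0) OR (NOT 1 IMPLIES 0)) IMPLIES (1 AND (1 OR 1))) -> 1
  row 6 [0110]: (((NOT 1 AND 1) OR (NOT 0 IMPLIES 0)) IMPLIES (1 AND (1 OR 1))) -> 1
  row 7 [0111]: (((NOT 1 AND 1) OR (NOT 1 IMPLIES 0)) IMPLIES (1 AND (1 OR 1))) -> 1
  row 8 [1000]: (((NOT 0 AND 0) OR (NOT 0 IMPLIES 1)) IMPLIES (0 AND (0 OR 0))) -> 0
  row 9 [1001]: (((NOT 0 AND 0) OR (NOT 1 IMPLIES 1)) IMPLIES (0 AND (0 OR 0))) -> 0
  row 10 [1010]: (((NOT 0 AND 1) OR (NOT 0 IMPLIES 1)) IMPLIES (0 AND (0 OR 0))) -> 0
  row 11 [1011]: (((NOT 0 AND 1) OR (NOT 1 IMPLIES 1)) IMPLIES (0 AND (0 OR 0))) -> 0
  row 12 [1100]: (((NOT 1 AND 0) OR (NOT 0 IMPLIES 1)) IMPLIES (1 AND (1 OR 1))) -> 1
  row 13 [1101]: (((NOT 1 AND 0) OR (NOT 1 IMPLIES 1)) IMPLIES (1 AND (1 OR 1))) -> 1
  row 14 [1110]: (((NOT 1 AND 1) OR (NOT 0 IMPLIES 1)) IMPLIES (1 AND (1 OR 1))) -> 1
  row 15 [1111]: (((NOT 1 AND 1) OR (NOT 1 IMPLIES 1)) IMPLIES (1 AND (1 OR 1))) -> 1
Full result column, 4 rows per line (P1,P2 fixed per line; P3,P4 runs 00..11 left to right):
  rows 0-3 [P1,P2=00]: 1000  = hex 8
  rows 4-7 [P1,P2=01]: 1111  = hex F
  rows 8-11 [P1,P2=10]: 0000  = hex 0
  rows 12-15 [P1,P2=11]: 1111  = hex F
Output column (row 0 .. row 15) = 1000111100001111
Output column grouped in 4s = 1000 1111 0000 1111 = 0x8F0F
Convert to decimal digit by digit (value = value*16 + digit):
  8 -> 8
  8*16 + 15 (F) = 143
  143*16 + 0 = 2288
  2288*16 + 15 (F) = 36623
Decimal = 36623

36623


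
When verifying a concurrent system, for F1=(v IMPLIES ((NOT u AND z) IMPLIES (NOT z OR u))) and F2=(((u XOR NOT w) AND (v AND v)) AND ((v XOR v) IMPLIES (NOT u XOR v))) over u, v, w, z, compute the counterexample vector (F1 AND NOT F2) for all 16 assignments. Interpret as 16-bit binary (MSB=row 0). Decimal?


F1 = (v IMPLIES ((NOT u AND z) IMPLIES (NOT z OR u)))
F2 = (((u XOR NOT w) AND (v AND v)) AND ((v XOR v) IMPLIES (NOT u XOR v)))
Counterexample to F1=>F2 is where F1=1 and F2=0.
Evaluate each row (bits = u,v,w,z, MSB first):
  row 0 [0000]: F1=1 F2=0 -> F1&~F2 -> 1
  row 1 [0001]: F1=1 F2=0 -> F1&~F2 -> 1
  row 2 [0010]: F1=1 F2=0 -> F1&~F2 -> 1
  row 3 [0011]: F1=1 F2=0 -> F1&~F2 -> 1
  row 4 [0100]: F1=1 F2=1 -> F1&~F2 -> 0
  row 5 [0101]: F1=0 F2=1 -> F1&~F2 -> 0
  row 6 [0110]: F1=1 F2=0 -> F1&~F2 -> 1
  row 7 [0111]: F1=0 F2=0 -> F1&~F2 -> 0
  row 8 [1000]: F1=1 F2=0 -> F1&~F2 -> 1
  row 9 [1001]: F1=1 F2=0 -> F1&~F2 -> 1
  row 10 [1010]: F1=1 F2=0 -> F1&~F2 -> 1
  row 11 [1011]: F1=1 F2=0 -> F1&~F2 -> 1
  row 12 [1100]: F1=1 F2=0 -> F1&~F2 -> 1
  row 13 [1101]: F1=1 F2=0 -> F1&~F2 -> 1
  row 14 [1110]: F1=1 F2=1 -> F1&~F2 -> 0
  row 15 [1111]: F1=1 F2=1 -> F1&~F2 -> 0
Full result column, 4 rows per line (u,v fixed per line; w,z runs 00..11 left to right):
  rows 0-3 [u,v=00]: 1111  = hex F
  rows 4-7 [u,v=01]: 0010  = hex 2
  rows 8-11 [u,v=10]: 1111  = hex F
  rows 12-15 [u,v=11]: 1100  = hex C
Counterexample vector (row 0 .. row 15) = 1111001011111100
Output column grouped in 4s = 1111 0010 1111 1100 = 0xF2FC
Convert to decimal digit by digit (value = value*16 + digit):
  F -> 15
  15*16 + 2 = 242
  242*16 + 15 (F) = 3887
  3887*16 + 12 (C) = 62204
Decimal = 62204

62204


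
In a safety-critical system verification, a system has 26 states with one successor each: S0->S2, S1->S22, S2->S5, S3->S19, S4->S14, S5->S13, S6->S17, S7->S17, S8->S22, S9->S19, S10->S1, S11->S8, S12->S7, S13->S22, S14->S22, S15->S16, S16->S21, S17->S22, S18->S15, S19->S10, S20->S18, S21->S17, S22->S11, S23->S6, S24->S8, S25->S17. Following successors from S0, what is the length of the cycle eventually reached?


Trace from S0 until a state repeats:
  S0 -> S2 -> S5 -> S13 -> S22 -> S11 -> S8 -> S22
S22 first seen at step 4, revisited at step 7.
Cycle length = 7 - 4 = 3

3


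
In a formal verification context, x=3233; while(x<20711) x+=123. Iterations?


Step 1: x goes from 3233 toward 20711 by 123; the body runs while x<20711, so iterations = ceil((bound-start)/step)
Step 2: Distance=17478
Step 3: ceil(17478/123)=143

143


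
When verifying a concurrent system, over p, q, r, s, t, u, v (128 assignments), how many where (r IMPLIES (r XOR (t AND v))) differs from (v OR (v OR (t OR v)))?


F1 = (r IMPLIES (r XOR (t AND v)))
F2 = (v OR (v OR (t OR v)))
Evaluate both on each of 128 rows (bits = p,q,r,s,t,u,v):
  row 0 [0000000]: F1=1 F2=0 (differ) -> 1
  row 1 [0000001]: F1=1 F2=1 -> 0
  row 2 [0000010]: F1=1 F2=0 (differ) -> 1
  row 3 [0000011]: F1=1 F2=1 -> 0
  row 4 [0000100]: F1=1 F2=1 -> 0
  (every remaining row is evaluated the same way; all 128 results are listed next)
Full result column, 8 rows per line (p,q,r,s fixed per line; t,u,v runs 000..111 left to right):
  rows 0-7 [p,q,r,s=0000]: 10100000  (ones: 2)
  rows 8-15 [p,q,r,s=0001]: 10100000  (ones: 2)
  rows 16-23 [p,q,r,s=0010]: 10100101  (ones: 4)
  rows 24-31 [p,q,r,s=0011]: 10100101  (ones: 4)
  rows 32-39 [p,q,r,s=0100]: 10100000  (ones: 2)
  rows 40-47 [p,q,r,s=0101]: 10100000  (ones: 2)
  rows 48-55 [p,q,r,s=0110]: 10100101  (ones: 4)
  rows 56-63 [p,q,r,s=0111]: 10100101  (ones: 4)
  rows 64-71 [p,q,r,s=1000]: 10100000  (ones: 2)
  rows 72-79 [p,q,r,s=1001]: 10100000  (ones: 2)
  rows 80-87 [p,q,r,s=1010]: 10100101  (ones: 4)
  rows 88-95 [p,q,r,s=1011]: 10100101  (ones: 4)
  rows 96-103 [p,q,r,s=1100]: 10100000  (ones: 2)
  rows 104-111 [p,q,r,s=1101]: 10100000  (ones: 2)
  rows 112-119 [p,q,r,s=1110]: 10100101  (ones: 4)
  rows 120-127 [p,q,r,s=1111]: 10100101  (ones: 4)
Disagreements = 2+2+4+4+2+2+4+4+2+2+4+4+2+2+4+4 = 48

48


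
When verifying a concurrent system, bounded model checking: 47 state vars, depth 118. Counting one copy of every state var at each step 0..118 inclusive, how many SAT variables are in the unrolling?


BMC unrolls to depth k, creating one copy of each state var for steps 0..k.
Step count = 118 + 1 = 119 (steps 0 through 118)
Vars per step = 47
Total = 47 * 119 = 5593

5593


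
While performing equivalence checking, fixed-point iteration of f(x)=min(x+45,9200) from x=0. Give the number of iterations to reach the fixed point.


Step 1: x=0, cap=9200, increment=45
Step 2: x grows by 45 each step until capped at 9200; fixed point is x=9200
Step 3: iterations = ceil(9200/45) = 205

205


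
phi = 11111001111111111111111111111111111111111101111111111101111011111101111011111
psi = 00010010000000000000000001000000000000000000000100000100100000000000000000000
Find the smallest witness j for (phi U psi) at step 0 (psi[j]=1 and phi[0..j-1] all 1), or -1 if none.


(phi U psi) at 0: need smallest j with psi[j]=1 and phi[i]=1 for all i in [0,j).
Scan from step 0:
  step 0: phi=1, psi=0 -> continue
  step 1: phi=1, psi=0 -> continue
  step 2: phi=1, psi=0 -> continue
  step 3: psi=1 and phi held for [0,3) -> witness found
Witness step = 3

3


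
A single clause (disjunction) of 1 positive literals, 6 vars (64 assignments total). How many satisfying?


Step 1: Total=2^6=64
Step 2: Unsat when all 1 false: 2^5=32
Step 3: Sat=64-32=32

32


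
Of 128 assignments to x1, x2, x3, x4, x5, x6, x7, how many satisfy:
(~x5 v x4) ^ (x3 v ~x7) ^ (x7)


CNF with 3 clauses over 7 vars (128 assignments).
An assignment satisfies CNF iff every clause has >=1 true literal.
Check each row (bits = x1,x2,x3,x4,x5,x6,x7; clause T/F shown):
  row 0 [0000000]: clauses=TTF -> 0
  row 1 [0000001]: clauses=TFT -> 0
  row 2 [0000010]: clauses=TTF -> 0
  row 3 [0000011]: clauses=TFT -> 0
  row 4 [0000100]: clauses=FTF -> 0
  (every remaining row is evaluated the same way; all 128 results are listed next)
Full result column, 8 rows per line (x1,x2,x3,x4 fixed per line; x5,x6,x7 runs 000..111 left to right):
  rows 0-7 [x1,x2,x3,x4=0000]: 00000000  (ones: 0)
  rows 8-15 [x1,x2,x3,x4=0001]: 00000000  (ones: 0)
  rows 16-23 [x1,x2,x3,x4=0010]: 01010000  (ones: 2)
  rows 24-31 [x1,x2,x3,x4=0011]: 01010101  (ones: 4)
  rows 32-39 [x1,x2,x3,x4=0100]: 00000000  (ones: 0)
  rows 40-47 [x1,x2,x3,x4=0101]: 00000000  (ones: 0)
  rows 48-55 [x1,x2,x3,x4=0110]: 01010000  (ones: 2)
  rows 56-63 [x1,x2,x3,x4=0111]: 01010101  (ones: 4)
  rows 64-71 [x1,x2,x3,x4=1000]: 00000000  (ones: 0)
  rows 72-79 [x1,x2,x3,x4=1001]: 00000000  (ones: 0)
  rows 80-87 [x1,x2,x3,x4=1010]: 01010000  (ones: 2)
  rows 88-95 [x1,x2,x3,x4=1011]: 01010101  (ones: 4)
  rows 96-103 [x1,x2,x3,x4=1100]: 00000000  (ones: 0)
  rows 104-111 [x1,x2,x3,x4=1101]: 00000000  (ones: 0)
  rows 112-119 [x1,x2,x3,x4=1110]: 01010000  (ones: 2)
  rows 120-127 [x1,x2,x3,x4=1111]: 01010101  (ones: 4)
Satisfying assignments = 0+0+2+4+0+0+2+4+0+0+2+4+0+0+2+4 = 24

24


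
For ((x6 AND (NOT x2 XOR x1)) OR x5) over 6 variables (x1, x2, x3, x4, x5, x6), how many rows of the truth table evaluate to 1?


Formula: ((x6 AND (NOT x2 XOR x1)) OR x5) over 6 vars (64 rows)
Evaluate each row (x1, x2, x3, x4, x5, x6 as bits, MSB first):
  row 0 [000000]: ((0 AND (NOT 0 XOR 0)) OR 0) -> 0
  row 1 [000001]: ((1 AND (NOT 0 XOR 0)) OR 0) -> 1
  row 2 [000010]: ((0 AND (NOT 0 XOR 0)) OR 1) -> 1
  row 3 [000011]: ((1 AND (NOT 0 XOR 0)) OR 1) -> 1
  row 4 [000100]: ((0 AND (NOT 0 XOR 0)) OR 0) -> 0
  (every remaining row is evaluated the same way; all 64 results are listed next)
Full result column, 8 rows per line (x1,x2,x3 fixed per line; x4,x5,x6 runs 000..111 left to right):
  rows 0-7 [x1,x2,x3=000]: 01110111  (ones: 6)
  rows 8-15 [x1,x2,x3=001]: 01110111  (ones: 6)
  rows 16-23 [x1,x2,x3=010]: 00110011  (ones: 4)
  rows 24-31 [x1,x2,x3=011]: 00110011  (ones: 4)
  rows 32-39 [x1,x2,x3=100]: 00110011  (ones: 4)
  rows 40-47 [x1,x2,x3=101]: 00110011  (ones: 4)
  rows 48-55 [x1,x2,x3=110]: 01110111  (ones: 6)
  rows 56-63 [x1,x2,x3=111]: 01110111  (ones: 6)
Count of 1-rows = 6+6+4+4+4+4+6+6 = 40

40


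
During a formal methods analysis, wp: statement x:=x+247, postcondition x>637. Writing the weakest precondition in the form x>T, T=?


Formula: wp(x:=E, P) = P[E/x] (substitute E for x in postcondition)
Step 1: Postcondition: x>637
Step 2: Substitute x+247 for x: x+247>637
Step 3: Solve for x: x > 637-247 = 390

390


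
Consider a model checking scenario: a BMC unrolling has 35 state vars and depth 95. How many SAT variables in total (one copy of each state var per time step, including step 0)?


BMC unrolls to depth k, creating one copy of each state var for steps 0..k.
Step count = 95 + 1 = 96 (steps 0 through 95)
Vars per step = 35
Total = 35 * 96 = 3360

3360


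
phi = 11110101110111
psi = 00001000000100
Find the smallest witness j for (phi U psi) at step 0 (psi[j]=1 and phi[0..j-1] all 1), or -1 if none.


(phi U psi) at 0: need smallest j with psi[j]=1 and phi[i]=1 for all i in [0,j).
Scan from step 0:
  step 0: phi=1, psi=0 -> continue
  step 1: phi=1, psi=0 -> continue
  step 2: phi=1, psi=0 -> continue
  step 3: phi=1, psi=0 -> continue
  step 4: psi=1 and phi held for [0,4) -> witness found
Witness step = 4

4


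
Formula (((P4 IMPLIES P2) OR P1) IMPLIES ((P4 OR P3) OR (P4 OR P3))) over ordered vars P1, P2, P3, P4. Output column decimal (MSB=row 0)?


Formula: (((P4 IMPLIES P2) OR P1) IMPLIES ((P4 OR P3) OR (P4 OR P3))) over P1, P2, P3, P4 (16 rows)
Evaluate each row (bits = P1,P2,P3,P4, MSB first):
  row 0 [0000]: (((0 IMPLIES 0) OR 0) IMPLIES ((0 OR 0) OR (0 OR 0))) -> 0
  row 1 [0001]: (((1 IMPLIES 0) OR 0) IMPLIES ((1 OR 0) OR (1 OR 0))) -> 1
  row 2 [0010]: (((0 IMPLIES 0) OR 0) IMPLIES ((0 OR 1) OR (0 OR 1))) -> 1
  row 3 [0011]: (((1 IMPLIES 0) OR 0) IMPLIES ((1 OR 1) OR (1 OR 1))) -> 1
  row 4 [0100]: (((0 IMPLIES 1) OR 0) IMPLIES ((0 OR 0) OR (0 OR 0))) -> 0
  row 5 [0101]: (((1 IMPLIES 1) OR 0) IMPLIES ((1 OR 0) OR (1 OR 0))) -> 1
  row 6 [0110]: (((0 IMPLIES 1) OR 0) IMPLIES ((0 OR 1) OR (0 OR 1))) -> 1
  row 7 [0111]: (((1 IMPLIES 1) OR 0) IMPLIES ((1 OR 1) OR (1 OR 1))) -> 1
  row 8 [1000]: (((0 IMPLIES 0) OR 1) IMPLIES ((0 OR 0) OR (0 OR 0))) -> 0
  row 9 [1001]: (((1 IMPLIES 0) OR 1) IMPLIES ((1 OR 0) OR (1 OR 0))) -> 1
  row 10 [1010]: (((0 IMPLIES 0) OR 1) IMPLIES ((0 OR 1) OR (0 OR 1))) -> 1
  row 11 [1011]: (((1 IMPLIES 0) OR 1) IMPLIES ((1 OR 1) OR (1 OR 1))) -> 1
  row 12 [1100]: (((0 IMPLIES 1) OR 1) IMPLIES ((0 OR 0) OR (0 OR 0))) -> 0
  row 13 [1101]: (((1 IMPLIES 1) OR 1) IMPLIES ((1 OR 0) OR (1 OR 0))) -> 1
  row 14 [1110]: (((0 IMPLIES 1) OR 1) IMPLIES ((0 OR 1) OR (0 OR 1))) -> 1
  row 15 [1111]: (((1 IMPLIES 1) OR 1) IMPLIES ((1 OR 1) OR (1 OR 1))) -> 1
Full result column, 4 rows per line (P1,P2 fixed per line; P3,P4 runs 00..11 left to right):
  rows 0-3 [P1,P2=00]: 0111  = hex 7
  rows 4-7 [P1,P2=01]: 0111  = hex 7
  rows 8-11 [P1,P2=10]: 0111  = hex 7
  rows 12-15 [P1,P2=11]: 0111  = hex 7
Output column (row 0 .. row 15) = 0111011101110111
Output column grouped in 4s = 0111 0111 0111 0111 = 0x7777
Convert to decimal digit by digit (value = value*16 + digit):
  7 -> 7
  7*16 + 7 = 119
  119*16 + 7 = 1911
  1911*16 + 7 = 30583
Decimal = 30583

30583
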